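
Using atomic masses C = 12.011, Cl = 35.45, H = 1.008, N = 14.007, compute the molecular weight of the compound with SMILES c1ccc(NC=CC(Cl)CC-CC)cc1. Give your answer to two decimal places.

223.74

Molecular formula: C13H18ClN.
M = 13×12.011 + 1×35.45 + 18×1.008 + 1×14.007 = 223.74 g/mol.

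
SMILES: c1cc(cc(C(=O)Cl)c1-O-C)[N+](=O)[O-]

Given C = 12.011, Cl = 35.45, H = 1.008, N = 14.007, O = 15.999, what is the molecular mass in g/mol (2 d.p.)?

Molecular formula: C8H6ClNO4.
M = 8×12.011 + 1×35.45 + 6×1.008 + 1×14.007 + 4×15.999 = 215.59 g/mol.

215.59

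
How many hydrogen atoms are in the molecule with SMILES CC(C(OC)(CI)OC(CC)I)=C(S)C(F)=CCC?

21

Hydrogens are implicit in SMILES; fill each atom to its normal valence:
  4 × C: 3 H each → 12
  4 × C: no H
  3 × C: 2 H each → 6
  2 × C: 1 H each → 2
  2 × I: no H
  2 × O: no H
  1 × F: no H
  1 × S: 1 H
  Total hydrogens = 21.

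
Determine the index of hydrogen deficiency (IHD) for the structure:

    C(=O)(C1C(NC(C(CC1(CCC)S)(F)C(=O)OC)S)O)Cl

3

Molecular formula from the SMILES: C12H19ClFNO4S2.
DoU = (2C + 2 + N − H − X)/2 = (2·12 + 2 + 1 − 19 − 2)/2 = 6/2 = 3.
(Structurally: 1 ring(s) + 2 π bond(s) = 3.)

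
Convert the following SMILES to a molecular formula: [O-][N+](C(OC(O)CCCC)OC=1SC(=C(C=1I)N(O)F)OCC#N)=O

C12H15FIN3O7S

Heavy atoms from the SMILES: 12 C, 1 F, 1 I, 3 N, 7 O, 1 S.
Implicit hydrogens by atom environment:
  4 × C: 2 H each → 8
  4 × C (aromatic): no H
  4 × O: no H
  2 × C: 1 H each → 2
  2 × N: no H
  2 × O: 1 H each → 2
  1 × C: 3 H
  1 × C: no H
  1 × F: no H
  1 × I: no H
  1 × N (charge +1): no H
  1 × O (charge -1): no H
  1 × S (aromatic): no H
  Total hydrogens = 15.
Molecular formula: C12H15FIN3O7S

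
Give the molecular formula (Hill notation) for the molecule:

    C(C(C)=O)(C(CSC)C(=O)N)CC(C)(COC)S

Heavy atoms from the SMILES: 12 C, 1 N, 3 O, 2 S.
Implicit hydrogens by atom environment:
  4 × C: 3 H each → 12
  3 × C: 2 H each → 6
  3 × C: no H
  3 × O: no H
  2 × C: 1 H each → 2
  1 × N: 2 H
  1 × S: 1 H
  1 × S: no H
  Total hydrogens = 23.
Molecular formula: C12H23NO3S2

C12H23NO3S2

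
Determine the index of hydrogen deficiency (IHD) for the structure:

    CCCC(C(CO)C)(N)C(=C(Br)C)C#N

3

Molecular formula from the SMILES: C11H19BrN2O.
DoU = (2C + 2 + N − H − X)/2 = (2·11 + 2 + 2 − 19 − 1)/2 = 6/2 = 3.
(Structurally: 0 ring(s) + 3 π bond(s) = 3.)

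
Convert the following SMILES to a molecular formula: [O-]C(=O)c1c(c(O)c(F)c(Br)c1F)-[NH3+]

C7H4BrF2NO3

Heavy atoms from the SMILES: 1 Br, 7 C, 2 F, 1 N, 3 O.
Implicit hydrogens by atom environment:
  6 × C (aromatic): no H
  2 × F: no H
  1 × Br: no H
  1 × C: no H
  1 × N (charge +1): 3 H
  1 × O: 1 H
  1 × O: no H
  1 × O (charge -1): no H
  Total hydrogens = 4.
Molecular formula: C7H4BrF2NO3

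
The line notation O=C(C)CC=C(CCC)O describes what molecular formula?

C8H14O2

Heavy atoms from the SMILES: 8 C, 2 O.
Implicit hydrogens by atom environment:
  3 × C: 2 H each → 6
  2 × C: 3 H each → 6
  2 × C: no H
  1 × C: 1 H
  1 × O: 1 H
  1 × O: no H
  Total hydrogens = 14.
Molecular formula: C8H14O2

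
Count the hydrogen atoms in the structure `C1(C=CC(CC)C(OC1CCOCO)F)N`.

20

Hydrogens are implicit in SMILES; fill each atom to its normal valence:
  6 × C: 1 H each → 6
  4 × C: 2 H each → 8
  2 × O: no H
  1 × C: 3 H
  1 × F: no H
  1 × N: 2 H
  1 × O: 1 H
  Total hydrogens = 20.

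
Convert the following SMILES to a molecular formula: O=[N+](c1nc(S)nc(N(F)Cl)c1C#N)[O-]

Heavy atoms from the SMILES: 5 C, 1 Cl, 1 F, 5 N, 2 O, 1 S.
Implicit hydrogens by atom environment:
  4 × C (aromatic): no H
  2 × N (aromatic): no H
  2 × N: no H
  1 × C: no H
  1 × Cl: no H
  1 × F: no H
  1 × N (charge +1): no H
  1 × O: no H
  1 × O (charge -1): no H
  1 × S: 1 H
  Total hydrogens = 1.
Molecular formula: C5HClFN5O2S

C5HClFN5O2S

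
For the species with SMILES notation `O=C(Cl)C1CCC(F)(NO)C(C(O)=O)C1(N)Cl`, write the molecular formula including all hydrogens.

Heavy atoms from the SMILES: 8 C, 2 Cl, 1 F, 2 N, 4 O.
Implicit hydrogens by atom environment:
  4 × C: no H
  2 × C: 2 H each → 4
  2 × C: 1 H each → 2
  2 × Cl: no H
  2 × O: 1 H each → 2
  2 × O: no H
  1 × F: no H
  1 × N: 2 H
  1 × N: 1 H
  Total hydrogens = 11.
Molecular formula: C8H11Cl2FN2O4

C8H11Cl2FN2O4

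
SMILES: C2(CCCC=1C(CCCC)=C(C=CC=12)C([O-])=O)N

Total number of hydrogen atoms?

20

Hydrogens are implicit in SMILES; fill each atom to its normal valence:
  6 × C: 2 H each → 12
  4 × C (aromatic): no H
  2 × C (aromatic): 1 H each → 2
  1 × C: 3 H
  1 × C: 1 H
  1 × C: no H
  1 × N: 2 H
  1 × O: no H
  1 × O (charge -1): no H
  Total hydrogens = 20.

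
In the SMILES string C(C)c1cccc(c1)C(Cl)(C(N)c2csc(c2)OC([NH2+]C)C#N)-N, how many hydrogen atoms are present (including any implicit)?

Hydrogens are implicit in SMILES; fill each atom to its normal valence:
  6 × C (aromatic): 1 H each → 6
  4 × C (aromatic): no H
  2 × C: 3 H each → 6
  2 × C: 1 H each → 2
  2 × C: no H
  2 × N: 2 H each → 4
  1 × C: 2 H
  1 × Cl: no H
  1 × N (charge +1): 2 H
  1 × N: no H
  1 × O: no H
  1 × S (aromatic): no H
  Total hydrogens = 22.

22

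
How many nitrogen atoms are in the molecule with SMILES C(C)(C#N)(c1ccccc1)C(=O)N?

2

The symbol for nitrogen appears 2 times in the SMILES.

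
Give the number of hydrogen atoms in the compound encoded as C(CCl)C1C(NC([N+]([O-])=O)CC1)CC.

Hydrogens are implicit in SMILES; fill each atom to its normal valence:
  5 × C: 2 H each → 10
  3 × C: 1 H each → 3
  1 × C: 3 H
  1 × Cl: no H
  1 × N: 1 H
  1 × N (charge +1): no H
  1 × O: no H
  1 × O (charge -1): no H
  Total hydrogens = 17.

17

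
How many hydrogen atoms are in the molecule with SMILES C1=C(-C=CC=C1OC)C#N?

Hydrogens are implicit in SMILES; fill each atom to its normal valence:
  4 × C (aromatic): 1 H each → 4
  2 × C (aromatic): no H
  1 × C: 3 H
  1 × C: no H
  1 × N: no H
  1 × O: no H
  Total hydrogens = 7.

7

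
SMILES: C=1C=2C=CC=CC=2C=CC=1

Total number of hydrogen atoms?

8

Hydrogens are implicit in SMILES; fill each atom to its normal valence:
  8 × C (aromatic): 1 H each → 8
  2 × C (aromatic): no H
  Total hydrogens = 8.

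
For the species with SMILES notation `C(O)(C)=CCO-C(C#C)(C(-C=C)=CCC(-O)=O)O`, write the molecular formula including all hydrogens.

C13H16O5

Heavy atoms from the SMILES: 13 C, 5 O.
Implicit hydrogens by atom environment:
  5 × C: no H
  4 × C: 1 H each → 4
  3 × C: 2 H each → 6
  3 × O: 1 H each → 3
  2 × O: no H
  1 × C: 3 H
  Total hydrogens = 16.
Molecular formula: C13H16O5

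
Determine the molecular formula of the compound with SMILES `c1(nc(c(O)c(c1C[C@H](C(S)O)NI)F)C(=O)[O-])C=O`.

C10H9FIN2O5S-

Heavy atoms from the SMILES: 10 C, 1 F, 1 I, 2 N, 5 O, 1 S.
Implicit hydrogens by atom environment:
  5 × C (aromatic): no H
  3 × C: 1 H each → 3
  2 × O: 1 H each → 2
  2 × O: no H
  1 × C: 2 H
  1 × C: no H
  1 × F: no H
  1 × I: no H
  1 × N: 1 H
  1 × N (aromatic): no H
  1 × O (charge -1): no H
  1 × S: 1 H
  Total hydrogens = 9.
Net charge -1.
Molecular formula: C10H9FIN2O5S-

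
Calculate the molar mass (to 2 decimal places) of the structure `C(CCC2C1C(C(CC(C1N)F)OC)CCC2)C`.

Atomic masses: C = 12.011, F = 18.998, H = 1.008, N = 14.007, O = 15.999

Molecular formula: C15H28FNO.
M = 15×12.011 + 1×18.998 + 28×1.008 + 1×14.007 + 1×15.999 = 257.39 g/mol.

257.39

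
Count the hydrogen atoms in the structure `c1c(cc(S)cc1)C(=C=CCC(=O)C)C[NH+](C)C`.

20

Hydrogens are implicit in SMILES; fill each atom to its normal valence:
  4 × C (aromatic): 1 H each → 4
  3 × C: 3 H each → 9
  3 × C: no H
  2 × C: 2 H each → 4
  2 × C (aromatic): no H
  1 × C: 1 H
  1 × N (charge +1): 1 H
  1 × O: no H
  1 × S: 1 H
  Total hydrogens = 20.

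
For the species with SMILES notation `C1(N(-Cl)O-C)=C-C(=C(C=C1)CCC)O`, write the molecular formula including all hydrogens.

Heavy atoms from the SMILES: 10 C, 1 Cl, 1 N, 2 O.
Implicit hydrogens by atom environment:
  3 × C (aromatic): 1 H each → 3
  3 × C (aromatic): no H
  2 × C: 3 H each → 6
  2 × C: 2 H each → 4
  1 × Cl: no H
  1 × N: no H
  1 × O: 1 H
  1 × O: no H
  Total hydrogens = 14.
Molecular formula: C10H14ClNO2

C10H14ClNO2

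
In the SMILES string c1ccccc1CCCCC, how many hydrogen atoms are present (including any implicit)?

16

Hydrogens are implicit in SMILES; fill each atom to its normal valence:
  5 × C (aromatic): 1 H each → 5
  4 × C: 2 H each → 8
  1 × C: 3 H
  1 × C (aromatic): no H
  Total hydrogens = 16.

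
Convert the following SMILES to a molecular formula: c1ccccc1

C6H6

Heavy atoms from the SMILES: 6 C.
Implicit hydrogens by atom environment:
  6 × C (aromatic): 1 H each → 6
  Total hydrogens = 6.
Molecular formula: C6H6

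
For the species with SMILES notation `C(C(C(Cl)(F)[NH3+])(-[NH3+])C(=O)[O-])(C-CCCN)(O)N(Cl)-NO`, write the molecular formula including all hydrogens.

Heavy atoms from the SMILES: 8 C, 2 Cl, 1 F, 5 N, 4 O.
Implicit hydrogens by atom environment:
  4 × C: 2 H each → 8
  4 × C: no H
  2 × Cl: no H
  2 × N (charge +1): 3 H each → 6
  2 × O: 1 H each → 2
  1 × F: no H
  1 × N: 2 H
  1 × N: 1 H
  1 × N: no H
  1 × O: no H
  1 × O (charge -1): no H
  Total hydrogens = 19.
Net charge +1.
Molecular formula: C8H19Cl2FN5O4+

C8H19Cl2FN5O4+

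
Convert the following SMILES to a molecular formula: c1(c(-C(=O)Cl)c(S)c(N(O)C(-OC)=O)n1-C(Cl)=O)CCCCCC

C14H18Cl2N2O5S

Heavy atoms from the SMILES: 14 C, 2 Cl, 2 N, 5 O, 1 S.
Implicit hydrogens by atom environment:
  5 × C: 2 H each → 10
  4 × C (aromatic): no H
  4 × O: no H
  3 × C: no H
  2 × C: 3 H each → 6
  2 × Cl: no H
  1 × N (aromatic): no H
  1 × N: no H
  1 × O: 1 H
  1 × S: 1 H
  Total hydrogens = 18.
Molecular formula: C14H18Cl2N2O5S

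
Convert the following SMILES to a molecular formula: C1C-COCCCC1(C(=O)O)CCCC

C12H22O3

Heavy atoms from the SMILES: 12 C, 3 O.
Implicit hydrogens by atom environment:
  9 × C: 2 H each → 18
  2 × C: no H
  2 × O: no H
  1 × C: 3 H
  1 × O: 1 H
  Total hydrogens = 22.
Molecular formula: C12H22O3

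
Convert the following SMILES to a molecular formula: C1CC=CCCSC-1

Heavy atoms from the SMILES: 7 C, 1 S.
Implicit hydrogens by atom environment:
  5 × C: 2 H each → 10
  2 × C: 1 H each → 2
  1 × S: no H
  Total hydrogens = 12.
Molecular formula: C7H12S

C7H12S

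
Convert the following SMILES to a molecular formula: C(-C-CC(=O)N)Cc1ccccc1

Heavy atoms from the SMILES: 11 C, 1 N, 1 O.
Implicit hydrogens by atom environment:
  5 × C (aromatic): 1 H each → 5
  4 × C: 2 H each → 8
  1 × C (aromatic): no H
  1 × C: no H
  1 × N: 2 H
  1 × O: no H
  Total hydrogens = 15.
Molecular formula: C11H15NO

C11H15NO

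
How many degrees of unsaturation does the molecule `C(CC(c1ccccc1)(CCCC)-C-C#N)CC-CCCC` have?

Molecular formula from the SMILES: C21H33N.
DoU = (2C + 2 + N − H − X)/2 = (2·21 + 2 + 1 − 33 − 0)/2 = 12/2 = 6.
(Structurally: 1 ring(s) + 5 π bond(s) = 6.)

6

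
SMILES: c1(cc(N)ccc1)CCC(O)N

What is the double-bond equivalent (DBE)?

Molecular formula from the SMILES: C9H14N2O.
DoU = (2C + 2 + N − H − X)/2 = (2·9 + 2 + 2 − 14 − 0)/2 = 8/2 = 4.
(Structurally: 1 ring(s) + 3 π bond(s) = 4.)

4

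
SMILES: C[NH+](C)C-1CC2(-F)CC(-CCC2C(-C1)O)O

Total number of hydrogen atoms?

Hydrogens are implicit in SMILES; fill each atom to its normal valence:
  5 × C: 2 H each → 10
  4 × C: 1 H each → 4
  2 × C: 3 H each → 6
  2 × O: 1 H each → 2
  1 × C: no H
  1 × F: no H
  1 × N (charge +1): 1 H
  Total hydrogens = 23.

23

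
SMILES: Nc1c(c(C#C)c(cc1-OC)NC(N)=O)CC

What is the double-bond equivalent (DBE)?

7

Molecular formula from the SMILES: C12H15N3O2.
DoU = (2C + 2 + N − H − X)/2 = (2·12 + 2 + 3 − 15 − 0)/2 = 14/2 = 7.
(Structurally: 1 ring(s) + 6 π bond(s) = 7.)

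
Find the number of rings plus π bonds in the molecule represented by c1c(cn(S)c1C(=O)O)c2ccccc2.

Molecular formula from the SMILES: C11H9NO2S.
DoU = (2C + 2 + N − H − X)/2 = (2·11 + 2 + 1 − 9 − 0)/2 = 16/2 = 8.
(Structurally: 2 ring(s) + 6 π bond(s) = 8.)

8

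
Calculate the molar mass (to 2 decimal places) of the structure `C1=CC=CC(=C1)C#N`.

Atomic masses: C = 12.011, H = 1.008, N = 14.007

103.12

Molecular formula: C7H5N.
M = 7×12.011 + 5×1.008 + 1×14.007 = 103.12 g/mol.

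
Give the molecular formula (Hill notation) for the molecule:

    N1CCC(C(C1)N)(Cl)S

Heavy atoms from the SMILES: 5 C, 1 Cl, 2 N, 1 S.
Implicit hydrogens by atom environment:
  3 × C: 2 H each → 6
  1 × C: 1 H
  1 × C: no H
  1 × Cl: no H
  1 × N: 2 H
  1 × N: 1 H
  1 × S: 1 H
  Total hydrogens = 11.
Molecular formula: C5H11ClN2S

C5H11ClN2S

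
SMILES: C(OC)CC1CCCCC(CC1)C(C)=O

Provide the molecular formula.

Heavy atoms from the SMILES: 13 C, 2 O.
Implicit hydrogens by atom environment:
  8 × C: 2 H each → 16
  2 × C: 3 H each → 6
  2 × C: 1 H each → 2
  2 × O: no H
  1 × C: no H
  Total hydrogens = 24.
Molecular formula: C13H24O2

C13H24O2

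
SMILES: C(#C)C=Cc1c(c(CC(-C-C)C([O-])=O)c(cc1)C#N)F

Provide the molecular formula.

Heavy atoms from the SMILES: 16 C, 1 F, 1 N, 2 O.
Implicit hydrogens by atom environment:
  4 × C: 1 H each → 4
  4 × C (aromatic): no H
  3 × C: no H
  2 × C: 2 H each → 4
  2 × C (aromatic): 1 H each → 2
  1 × C: 3 H
  1 × F: no H
  1 × N: no H
  1 × O: no H
  1 × O (charge -1): no H
  Total hydrogens = 13.
Net charge -1.
Molecular formula: C16H13FNO2-

C16H13FNO2-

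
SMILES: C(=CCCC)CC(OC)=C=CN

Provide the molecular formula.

C10H17NO

Heavy atoms from the SMILES: 10 C, 1 N, 1 O.
Implicit hydrogens by atom environment:
  3 × C: 2 H each → 6
  3 × C: 1 H each → 3
  2 × C: 3 H each → 6
  2 × C: no H
  1 × N: 2 H
  1 × O: no H
  Total hydrogens = 17.
Molecular formula: C10H17NO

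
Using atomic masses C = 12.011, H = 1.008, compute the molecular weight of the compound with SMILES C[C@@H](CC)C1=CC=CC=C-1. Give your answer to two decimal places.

134.22

Molecular formula: C10H14.
M = 10×12.011 + 14×1.008 = 134.22 g/mol.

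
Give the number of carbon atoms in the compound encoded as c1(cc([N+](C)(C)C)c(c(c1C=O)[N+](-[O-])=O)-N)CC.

12

The symbol for carbon appears 12 times in the SMILES. Lowercase c denotes aromatic carbon and counts toward C.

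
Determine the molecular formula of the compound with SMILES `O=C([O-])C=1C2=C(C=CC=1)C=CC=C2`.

Heavy atoms from the SMILES: 11 C, 2 O.
Implicit hydrogens by atom environment:
  7 × C (aromatic): 1 H each → 7
  3 × C (aromatic): no H
  1 × C: no H
  1 × O: no H
  1 × O (charge -1): no H
  Total hydrogens = 7.
Net charge -1.
Molecular formula: C11H7O2-

C11H7O2-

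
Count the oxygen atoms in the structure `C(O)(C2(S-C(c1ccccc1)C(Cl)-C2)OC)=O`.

The symbol for oxygen appears 3 times in the SMILES.

3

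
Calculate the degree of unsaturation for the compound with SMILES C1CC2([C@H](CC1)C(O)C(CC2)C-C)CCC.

2

Molecular formula from the SMILES: C15H28O.
DoU = (2C + 2 + N − H − X)/2 = (2·15 + 2 + 0 − 28 − 0)/2 = 4/2 = 2.
(Structurally: 2 ring(s) + 0 π bond(s) = 2.)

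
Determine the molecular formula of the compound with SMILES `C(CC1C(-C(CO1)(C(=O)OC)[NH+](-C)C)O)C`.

Heavy atoms from the SMILES: 11 C, 1 N, 4 O.
Implicit hydrogens by atom environment:
  4 × C: 3 H each → 12
  3 × C: 2 H each → 6
  3 × O: no H
  2 × C: 1 H each → 2
  2 × C: no H
  1 × N (charge +1): 1 H
  1 × O: 1 H
  Total hydrogens = 22.
Net charge +1.
Molecular formula: C11H22NO4+

C11H22NO4+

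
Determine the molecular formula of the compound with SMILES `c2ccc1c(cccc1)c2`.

Heavy atoms from the SMILES: 10 C.
Implicit hydrogens by atom environment:
  8 × C (aromatic): 1 H each → 8
  2 × C (aromatic): no H
  Total hydrogens = 8.
Molecular formula: C10H8

C10H8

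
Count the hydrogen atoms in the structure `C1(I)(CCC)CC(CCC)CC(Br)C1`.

Hydrogens are implicit in SMILES; fill each atom to its normal valence:
  7 × C: 2 H each → 14
  2 × C: 3 H each → 6
  2 × C: 1 H each → 2
  1 × Br: no H
  1 × C: no H
  1 × I: no H
  Total hydrogens = 22.

22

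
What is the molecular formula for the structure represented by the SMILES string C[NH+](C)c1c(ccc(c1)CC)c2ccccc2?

C16H20N+

Heavy atoms from the SMILES: 16 C, 1 N.
Implicit hydrogens by atom environment:
  8 × C (aromatic): 1 H each → 8
  4 × C (aromatic): no H
  3 × C: 3 H each → 9
  1 × C: 2 H
  1 × N (charge +1): 1 H
  Total hydrogens = 20.
Net charge +1.
Molecular formula: C16H20N+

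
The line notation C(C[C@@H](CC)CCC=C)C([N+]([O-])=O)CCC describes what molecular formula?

Heavy atoms from the SMILES: 13 C, 1 N, 2 O.
Implicit hydrogens by atom environment:
  8 × C: 2 H each → 16
  3 × C: 1 H each → 3
  2 × C: 3 H each → 6
  1 × N (charge +1): no H
  1 × O: no H
  1 × O (charge -1): no H
  Total hydrogens = 25.
Molecular formula: C13H25NO2

C13H25NO2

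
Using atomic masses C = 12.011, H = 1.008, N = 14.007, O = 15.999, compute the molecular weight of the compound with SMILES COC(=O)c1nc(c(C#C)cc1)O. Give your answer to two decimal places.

Molecular formula: C9H7NO3.
M = 9×12.011 + 7×1.008 + 1×14.007 + 3×15.999 = 177.16 g/mol.

177.16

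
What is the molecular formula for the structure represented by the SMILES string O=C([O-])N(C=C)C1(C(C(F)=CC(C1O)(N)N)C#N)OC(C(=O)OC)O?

Heavy atoms from the SMILES: 13 C, 1 F, 4 N, 7 O.
Implicit hydrogens by atom environment:
  6 × C: no H
  5 × C: 1 H each → 5
  4 × O: no H
  2 × N: 2 H each → 4
  2 × N: no H
  2 × O: 1 H each → 2
  1 × C: 3 H
  1 × C: 2 H
  1 × F: no H
  1 × O (charge -1): no H
  Total hydrogens = 16.
Net charge -1.
Molecular formula: C13H16FN4O7-

C13H16FN4O7-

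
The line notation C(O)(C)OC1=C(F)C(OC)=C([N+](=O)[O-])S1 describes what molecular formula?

C7H8FNO5S

Heavy atoms from the SMILES: 7 C, 1 F, 1 N, 5 O, 1 S.
Implicit hydrogens by atom environment:
  4 × C (aromatic): no H
  3 × O: no H
  2 × C: 3 H each → 6
  1 × C: 1 H
  1 × F: no H
  1 × N (charge +1): no H
  1 × O: 1 H
  1 × O (charge -1): no H
  1 × S (aromatic): no H
  Total hydrogens = 8.
Molecular formula: C7H8FNO5S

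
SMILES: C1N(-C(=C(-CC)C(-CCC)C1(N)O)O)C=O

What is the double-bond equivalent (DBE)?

Molecular formula from the SMILES: C11H20N2O3.
DoU = (2C + 2 + N − H − X)/2 = (2·11 + 2 + 2 − 20 − 0)/2 = 6/2 = 3.
(Structurally: 1 ring(s) + 2 π bond(s) = 3.)

3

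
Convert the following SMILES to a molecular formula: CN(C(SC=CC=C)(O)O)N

C6H12N2O2S

Heavy atoms from the SMILES: 6 C, 2 N, 2 O, 1 S.
Implicit hydrogens by atom environment:
  3 × C: 1 H each → 3
  2 × O: 1 H each → 2
  1 × C: 3 H
  1 × C: 2 H
  1 × C: no H
  1 × N: 2 H
  1 × N: no H
  1 × S: no H
  Total hydrogens = 12.
Molecular formula: C6H12N2O2S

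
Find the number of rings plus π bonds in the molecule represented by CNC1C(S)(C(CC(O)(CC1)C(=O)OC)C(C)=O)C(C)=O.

Molecular formula from the SMILES: C14H23NO5S.
DoU = (2C + 2 + N − H − X)/2 = (2·14 + 2 + 1 − 23 − 0)/2 = 8/2 = 4.
(Structurally: 1 ring(s) + 3 π bond(s) = 4.)

4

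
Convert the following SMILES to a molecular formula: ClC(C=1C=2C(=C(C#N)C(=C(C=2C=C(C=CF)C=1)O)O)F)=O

Heavy atoms from the SMILES: 14 C, 1 Cl, 2 F, 1 N, 3 O.
Implicit hydrogens by atom environment:
  8 × C (aromatic): no H
  2 × C (aromatic): 1 H each → 2
  2 × C: 1 H each → 2
  2 × C: no H
  2 × F: no H
  2 × O: 1 H each → 2
  1 × Cl: no H
  1 × N: no H
  1 × O: no H
  Total hydrogens = 6.
Molecular formula: C14H6ClF2NO3

C14H6ClF2NO3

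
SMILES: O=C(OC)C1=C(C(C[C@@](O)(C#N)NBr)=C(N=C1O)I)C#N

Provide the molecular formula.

Heavy atoms from the SMILES: 1 Br, 11 C, 1 I, 4 N, 4 O.
Implicit hydrogens by atom environment:
  5 × C (aromatic): no H
  4 × C: no H
  2 × N: no H
  2 × O: 1 H each → 2
  2 × O: no H
  1 × Br: no H
  1 × C: 3 H
  1 × C: 2 H
  1 × I: no H
  1 × N: 1 H
  1 × N (aromatic): no H
  Total hydrogens = 8.
Molecular formula: C11H8BrIN4O4

C11H8BrIN4O4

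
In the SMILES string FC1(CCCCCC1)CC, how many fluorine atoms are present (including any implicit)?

1

The symbol for fluorine appears 1 time in the SMILES.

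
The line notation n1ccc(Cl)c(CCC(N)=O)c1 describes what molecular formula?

C8H9ClN2O

Heavy atoms from the SMILES: 8 C, 1 Cl, 2 N, 1 O.
Implicit hydrogens by atom environment:
  3 × C (aromatic): 1 H each → 3
  2 × C: 2 H each → 4
  2 × C (aromatic): no H
  1 × C: no H
  1 × Cl: no H
  1 × N: 2 H
  1 × N (aromatic): no H
  1 × O: no H
  Total hydrogens = 9.
Molecular formula: C8H9ClN2O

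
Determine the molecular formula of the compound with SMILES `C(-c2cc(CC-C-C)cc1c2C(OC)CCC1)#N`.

C16H21NO

Heavy atoms from the SMILES: 16 C, 1 N, 1 O.
Implicit hydrogens by atom environment:
  6 × C: 2 H each → 12
  4 × C (aromatic): no H
  2 × C: 3 H each → 6
  2 × C (aromatic): 1 H each → 2
  1 × C: 1 H
  1 × C: no H
  1 × N: no H
  1 × O: no H
  Total hydrogens = 21.
Molecular formula: C16H21NO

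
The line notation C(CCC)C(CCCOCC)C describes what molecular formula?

Heavy atoms from the SMILES: 11 C, 1 O.
Implicit hydrogens by atom environment:
  7 × C: 2 H each → 14
  3 × C: 3 H each → 9
  1 × C: 1 H
  1 × O: no H
  Total hydrogens = 24.
Molecular formula: C11H24O

C11H24O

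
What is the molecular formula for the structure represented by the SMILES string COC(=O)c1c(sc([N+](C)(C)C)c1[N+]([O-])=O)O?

Heavy atoms from the SMILES: 9 C, 2 N, 5 O, 1 S.
Implicit hydrogens by atom environment:
  4 × C: 3 H each → 12
  4 × C (aromatic): no H
  3 × O: no H
  2 × N (charge +1): no H
  1 × C: no H
  1 × O: 1 H
  1 × O (charge -1): no H
  1 × S (aromatic): no H
  Total hydrogens = 13.
Net charge +1.
Molecular formula: C9H13N2O5S+

C9H13N2O5S+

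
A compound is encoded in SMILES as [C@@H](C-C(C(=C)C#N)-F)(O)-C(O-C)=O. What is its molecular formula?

Heavy atoms from the SMILES: 8 C, 1 F, 1 N, 3 O.
Implicit hydrogens by atom environment:
  3 × C: no H
  2 × C: 2 H each → 4
  2 × C: 1 H each → 2
  2 × O: no H
  1 × C: 3 H
  1 × F: no H
  1 × N: no H
  1 × O: 1 H
  Total hydrogens = 10.
Molecular formula: C8H10FNO3

C8H10FNO3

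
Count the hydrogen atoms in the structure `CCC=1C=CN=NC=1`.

Hydrogens are implicit in SMILES; fill each atom to its normal valence:
  3 × C (aromatic): 1 H each → 3
  2 × N (aromatic): no H
  1 × C: 3 H
  1 × C: 2 H
  1 × C (aromatic): no H
  Total hydrogens = 8.

8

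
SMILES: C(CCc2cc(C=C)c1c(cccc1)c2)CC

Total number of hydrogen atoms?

Hydrogens are implicit in SMILES; fill each atom to its normal valence:
  6 × C (aromatic): 1 H each → 6
  5 × C: 2 H each → 10
  4 × C (aromatic): no H
  1 × C: 3 H
  1 × C: 1 H
  Total hydrogens = 20.

20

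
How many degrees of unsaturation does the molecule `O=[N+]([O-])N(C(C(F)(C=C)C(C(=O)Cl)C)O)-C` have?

Molecular formula from the SMILES: C8H12ClFN2O4.
DoU = (2C + 2 + N − H − X)/2 = (2·8 + 2 + 2 − 12 − 2)/2 = 6/2 = 3.
(Structurally: 0 ring(s) + 3 π bond(s) = 3.)

3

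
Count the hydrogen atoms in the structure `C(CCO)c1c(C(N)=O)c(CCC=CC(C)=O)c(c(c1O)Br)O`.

20

Hydrogens are implicit in SMILES; fill each atom to its normal valence:
  6 × C (aromatic): no H
  5 × C: 2 H each → 10
  3 × O: 1 H each → 3
  2 × C: 1 H each → 2
  2 × C: no H
  2 × O: no H
  1 × Br: no H
  1 × C: 3 H
  1 × N: 2 H
  Total hydrogens = 20.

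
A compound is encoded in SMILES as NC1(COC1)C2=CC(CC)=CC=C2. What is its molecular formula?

Heavy atoms from the SMILES: 11 C, 1 N, 1 O.
Implicit hydrogens by atom environment:
  4 × C (aromatic): 1 H each → 4
  3 × C: 2 H each → 6
  2 × C (aromatic): no H
  1 × C: 3 H
  1 × C: no H
  1 × N: 2 H
  1 × O: no H
  Total hydrogens = 15.
Molecular formula: C11H15NO

C11H15NO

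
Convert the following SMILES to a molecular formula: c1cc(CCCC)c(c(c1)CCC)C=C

C15H22

Heavy atoms from the SMILES: 15 C.
Implicit hydrogens by atom environment:
  6 × C: 2 H each → 12
  3 × C (aromatic): 1 H each → 3
  3 × C (aromatic): no H
  2 × C: 3 H each → 6
  1 × C: 1 H
  Total hydrogens = 22.
Molecular formula: C15H22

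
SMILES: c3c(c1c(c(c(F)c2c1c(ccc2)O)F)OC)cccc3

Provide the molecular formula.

Heavy atoms from the SMILES: 17 C, 2 F, 2 O.
Implicit hydrogens by atom environment:
  8 × C (aromatic): 1 H each → 8
  8 × C (aromatic): no H
  2 × F: no H
  1 × C: 3 H
  1 × O: 1 H
  1 × O: no H
  Total hydrogens = 12.
Molecular formula: C17H12F2O2

C17H12F2O2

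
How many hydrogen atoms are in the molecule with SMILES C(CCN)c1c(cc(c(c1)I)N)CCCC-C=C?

23

Hydrogens are implicit in SMILES; fill each atom to its normal valence:
  8 × C: 2 H each → 16
  4 × C (aromatic): no H
  2 × C (aromatic): 1 H each → 2
  2 × N: 2 H each → 4
  1 × C: 1 H
  1 × I: no H
  Total hydrogens = 23.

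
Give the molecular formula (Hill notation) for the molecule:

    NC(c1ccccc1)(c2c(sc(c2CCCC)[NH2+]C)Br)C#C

Heavy atoms from the SMILES: 1 Br, 18 C, 2 N, 1 S.
Implicit hydrogens by atom environment:
  5 × C (aromatic): 1 H each → 5
  5 × C (aromatic): no H
  3 × C: 2 H each → 6
  2 × C: 3 H each → 6
  2 × C: no H
  1 × Br: no H
  1 × C: 1 H
  1 × N (charge +1): 2 H
  1 × N: 2 H
  1 × S (aromatic): no H
  Total hydrogens = 22.
Net charge +1.
Molecular formula: C18H22BrN2S+

C18H22BrN2S+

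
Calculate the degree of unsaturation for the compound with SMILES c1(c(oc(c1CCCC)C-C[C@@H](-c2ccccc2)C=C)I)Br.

Molecular formula from the SMILES: C19H22BrIO.
DoU = (2C + 2 + N − H − X)/2 = (2·19 + 2 + 0 − 22 − 2)/2 = 16/2 = 8.
(Structurally: 2 ring(s) + 6 π bond(s) = 8.)

8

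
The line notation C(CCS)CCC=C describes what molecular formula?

Heavy atoms from the SMILES: 7 C, 1 S.
Implicit hydrogens by atom environment:
  6 × C: 2 H each → 12
  1 × C: 1 H
  1 × S: 1 H
  Total hydrogens = 14.
Molecular formula: C7H14S

C7H14S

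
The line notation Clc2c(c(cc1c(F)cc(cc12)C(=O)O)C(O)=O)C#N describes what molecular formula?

C13H5ClFNO4

Heavy atoms from the SMILES: 13 C, 1 Cl, 1 F, 1 N, 4 O.
Implicit hydrogens by atom environment:
  7 × C (aromatic): no H
  3 × C (aromatic): 1 H each → 3
  3 × C: no H
  2 × O: 1 H each → 2
  2 × O: no H
  1 × Cl: no H
  1 × F: no H
  1 × N: no H
  Total hydrogens = 5.
Molecular formula: C13H5ClFNO4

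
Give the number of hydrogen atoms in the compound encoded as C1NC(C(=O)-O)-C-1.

7

Hydrogens are implicit in SMILES; fill each atom to its normal valence:
  2 × C: 2 H each → 4
  1 × C: 1 H
  1 × C: no H
  1 × N: 1 H
  1 × O: 1 H
  1 × O: no H
  Total hydrogens = 7.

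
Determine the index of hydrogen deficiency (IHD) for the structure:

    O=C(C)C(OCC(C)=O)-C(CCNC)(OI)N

2

Molecular formula from the SMILES: C10H19IN2O4.
DoU = (2C + 2 + N − H − X)/2 = (2·10 + 2 + 2 − 19 − 1)/2 = 4/2 = 2.
(Structurally: 0 ring(s) + 2 π bond(s) = 2.)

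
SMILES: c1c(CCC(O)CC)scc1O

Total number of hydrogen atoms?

Hydrogens are implicit in SMILES; fill each atom to its normal valence:
  3 × C: 2 H each → 6
  2 × C (aromatic): 1 H each → 2
  2 × C (aromatic): no H
  2 × O: 1 H each → 2
  1 × C: 3 H
  1 × C: 1 H
  1 × S (aromatic): no H
  Total hydrogens = 14.

14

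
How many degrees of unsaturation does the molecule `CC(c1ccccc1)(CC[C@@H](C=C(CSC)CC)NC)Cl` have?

Molecular formula from the SMILES: C18H28ClNS.
DoU = (2C + 2 + N − H − X)/2 = (2·18 + 2 + 1 − 28 − 1)/2 = 10/2 = 5.
(Structurally: 1 ring(s) + 4 π bond(s) = 5.)

5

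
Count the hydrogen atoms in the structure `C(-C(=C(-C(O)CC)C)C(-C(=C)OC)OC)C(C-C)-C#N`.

27

Hydrogens are implicit in SMILES; fill each atom to its normal valence:
  5 × C: 3 H each → 15
  4 × C: 2 H each → 8
  4 × C: no H
  3 × C: 1 H each → 3
  2 × O: no H
  1 × N: no H
  1 × O: 1 H
  Total hydrogens = 27.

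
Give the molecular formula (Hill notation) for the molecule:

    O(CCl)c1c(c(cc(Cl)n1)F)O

Heavy atoms from the SMILES: 6 C, 2 Cl, 1 F, 1 N, 2 O.
Implicit hydrogens by atom environment:
  4 × C (aromatic): no H
  2 × Cl: no H
  1 × C: 2 H
  1 × C (aromatic): 1 H
  1 × F: no H
  1 × N (aromatic): no H
  1 × O: 1 H
  1 × O: no H
  Total hydrogens = 4.
Molecular formula: C6H4Cl2FNO2

C6H4Cl2FNO2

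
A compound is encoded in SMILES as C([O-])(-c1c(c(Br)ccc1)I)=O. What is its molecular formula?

C7H3BrIO2-

Heavy atoms from the SMILES: 1 Br, 7 C, 1 I, 2 O.
Implicit hydrogens by atom environment:
  3 × C (aromatic): 1 H each → 3
  3 × C (aromatic): no H
  1 × Br: no H
  1 × C: no H
  1 × I: no H
  1 × O: no H
  1 × O (charge -1): no H
  Total hydrogens = 3.
Net charge -1.
Molecular formula: C7H3BrIO2-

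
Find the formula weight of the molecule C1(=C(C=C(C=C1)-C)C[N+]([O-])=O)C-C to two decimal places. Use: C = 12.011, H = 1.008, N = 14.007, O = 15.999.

Molecular formula: C10H13NO2.
M = 10×12.011 + 13×1.008 + 1×14.007 + 2×15.999 = 179.22 g/mol.

179.22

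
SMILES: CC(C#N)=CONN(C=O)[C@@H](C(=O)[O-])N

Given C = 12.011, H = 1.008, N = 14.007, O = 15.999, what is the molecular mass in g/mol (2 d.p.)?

Molecular formula: C7H9N4O4-.
M = 7×12.011 + 9×1.008 + 4×14.007 + 4×15.999 = 213.17 g/mol.

213.17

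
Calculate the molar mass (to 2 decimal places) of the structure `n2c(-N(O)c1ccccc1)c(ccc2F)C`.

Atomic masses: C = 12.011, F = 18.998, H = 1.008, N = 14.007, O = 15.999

218.23

Molecular formula: C12H11FN2O.
M = 12×12.011 + 1×18.998 + 11×1.008 + 2×14.007 + 1×15.999 = 218.23 g/mol.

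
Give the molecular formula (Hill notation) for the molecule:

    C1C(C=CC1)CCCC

Heavy atoms from the SMILES: 9 C.
Implicit hydrogens by atom environment:
  5 × C: 2 H each → 10
  3 × C: 1 H each → 3
  1 × C: 3 H
  Total hydrogens = 16.
Molecular formula: C9H16

C9H16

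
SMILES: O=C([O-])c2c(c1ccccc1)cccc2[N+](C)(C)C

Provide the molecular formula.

C16H17NO2

Heavy atoms from the SMILES: 16 C, 1 N, 2 O.
Implicit hydrogens by atom environment:
  8 × C (aromatic): 1 H each → 8
  4 × C (aromatic): no H
  3 × C: 3 H each → 9
  1 × C: no H
  1 × N (charge +1): no H
  1 × O: no H
  1 × O (charge -1): no H
  Total hydrogens = 17.
Molecular formula: C16H17NO2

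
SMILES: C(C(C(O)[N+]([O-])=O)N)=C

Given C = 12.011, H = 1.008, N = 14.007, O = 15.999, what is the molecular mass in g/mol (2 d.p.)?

132.12

Molecular formula: C4H8N2O3.
M = 4×12.011 + 8×1.008 + 2×14.007 + 3×15.999 = 132.12 g/mol.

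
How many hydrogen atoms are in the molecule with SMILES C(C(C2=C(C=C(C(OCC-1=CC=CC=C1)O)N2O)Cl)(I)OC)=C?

Hydrogens are implicit in SMILES; fill each atom to its normal valence:
  6 × C (aromatic): 1 H each → 6
  4 × C (aromatic): no H
  2 × C: 2 H each → 4
  2 × C: 1 H each → 2
  2 × O: 1 H each → 2
  2 × O: no H
  1 × C: 3 H
  1 × C: no H
  1 × Cl: no H
  1 × I: no H
  1 × N (aromatic): no H
  Total hydrogens = 17.

17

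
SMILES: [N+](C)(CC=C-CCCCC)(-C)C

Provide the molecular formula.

C11H24N+

Heavy atoms from the SMILES: 11 C, 1 N.
Implicit hydrogens by atom environment:
  5 × C: 2 H each → 10
  4 × C: 3 H each → 12
  2 × C: 1 H each → 2
  1 × N (charge +1): no H
  Total hydrogens = 24.
Net charge +1.
Molecular formula: C11H24N+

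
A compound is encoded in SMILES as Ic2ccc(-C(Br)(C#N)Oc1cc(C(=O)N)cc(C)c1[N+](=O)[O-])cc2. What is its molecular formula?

C16H11BrIN3O4

Heavy atoms from the SMILES: 1 Br, 16 C, 1 I, 3 N, 4 O.
Implicit hydrogens by atom environment:
  6 × C (aromatic): 1 H each → 6
  6 × C (aromatic): no H
  3 × C: no H
  3 × O: no H
  1 × Br: no H
  1 × C: 3 H
  1 × I: no H
  1 × N: 2 H
  1 × N (charge +1): no H
  1 × N: no H
  1 × O (charge -1): no H
  Total hydrogens = 11.
Molecular formula: C16H11BrIN3O4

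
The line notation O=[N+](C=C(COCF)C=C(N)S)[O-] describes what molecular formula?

Heavy atoms from the SMILES: 6 C, 1 F, 2 N, 3 O, 1 S.
Implicit hydrogens by atom environment:
  2 × C: 2 H each → 4
  2 × C: 1 H each → 2
  2 × C: no H
  2 × O: no H
  1 × F: no H
  1 × N: 2 H
  1 × N (charge +1): no H
  1 × O (charge -1): no H
  1 × S: 1 H
  Total hydrogens = 9.
Molecular formula: C6H9FN2O3S

C6H9FN2O3S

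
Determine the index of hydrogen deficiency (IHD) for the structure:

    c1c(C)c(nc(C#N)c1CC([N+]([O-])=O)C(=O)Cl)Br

8

Molecular formula from the SMILES: C10H7BrClN3O3.
DoU = (2C + 2 + N − H − X)/2 = (2·10 + 2 + 3 − 7 − 2)/2 = 16/2 = 8.
(Structurally: 1 ring(s) + 7 π bond(s) = 8.)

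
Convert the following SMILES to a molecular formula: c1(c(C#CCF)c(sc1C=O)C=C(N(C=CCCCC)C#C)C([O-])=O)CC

Heavy atoms from the SMILES: 21 C, 1 F, 1 N, 3 O, 1 S.
Implicit hydrogens by atom environment:
  5 × C: 2 H each → 10
  5 × C: 1 H each → 5
  5 × C: no H
  4 × C (aromatic): no H
  2 × C: 3 H each → 6
  2 × O: no H
  1 × F: no H
  1 × N: no H
  1 × O (charge -1): no H
  1 × S (aromatic): no H
  Total hydrogens = 21.
Net charge -1.
Molecular formula: C21H21FNO3S-

C21H21FNO3S-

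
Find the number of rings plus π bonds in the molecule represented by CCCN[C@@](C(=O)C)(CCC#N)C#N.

5

Molecular formula from the SMILES: C10H15N3O.
DoU = (2C + 2 + N − H − X)/2 = (2·10 + 2 + 3 − 15 − 0)/2 = 10/2 = 5.
(Structurally: 0 ring(s) + 5 π bond(s) = 5.)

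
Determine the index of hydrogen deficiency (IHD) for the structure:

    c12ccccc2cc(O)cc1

Molecular formula from the SMILES: C10H8O.
DoU = (2C + 2 + N − H − X)/2 = (2·10 + 2 + 0 − 8 − 0)/2 = 14/2 = 7.
(Structurally: 2 ring(s) + 5 π bond(s) = 7.)

7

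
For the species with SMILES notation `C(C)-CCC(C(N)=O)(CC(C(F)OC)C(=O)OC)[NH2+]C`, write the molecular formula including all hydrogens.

Heavy atoms from the SMILES: 13 C, 1 F, 2 N, 4 O.
Implicit hydrogens by atom environment:
  4 × C: 3 H each → 12
  4 × C: 2 H each → 8
  4 × O: no H
  3 × C: no H
  2 × C: 1 H each → 2
  1 × F: no H
  1 × N: 2 H
  1 × N (charge +1): 2 H
  Total hydrogens = 26.
Net charge +1.
Molecular formula: C13H26FN2O4+

C13H26FN2O4+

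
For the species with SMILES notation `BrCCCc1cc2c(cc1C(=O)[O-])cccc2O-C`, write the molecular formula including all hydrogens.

Heavy atoms from the SMILES: 1 Br, 15 C, 3 O.
Implicit hydrogens by atom environment:
  5 × C (aromatic): 1 H each → 5
  5 × C (aromatic): no H
  3 × C: 2 H each → 6
  2 × O: no H
  1 × Br: no H
  1 × C: 3 H
  1 × C: no H
  1 × O (charge -1): no H
  Total hydrogens = 14.
Net charge -1.
Molecular formula: C15H14BrO3-

C15H14BrO3-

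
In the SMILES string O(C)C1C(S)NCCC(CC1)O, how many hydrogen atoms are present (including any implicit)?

17

Hydrogens are implicit in SMILES; fill each atom to its normal valence:
  4 × C: 2 H each → 8
  3 × C: 1 H each → 3
  1 × C: 3 H
  1 × N: 1 H
  1 × O: 1 H
  1 × O: no H
  1 × S: 1 H
  Total hydrogens = 17.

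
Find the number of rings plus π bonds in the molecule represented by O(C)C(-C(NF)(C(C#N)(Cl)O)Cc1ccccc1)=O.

Molecular formula from the SMILES: C12H12ClFN2O3.
DoU = (2C + 2 + N − H − X)/2 = (2·12 + 2 + 2 − 12 − 2)/2 = 14/2 = 7.
(Structurally: 1 ring(s) + 6 π bond(s) = 7.)

7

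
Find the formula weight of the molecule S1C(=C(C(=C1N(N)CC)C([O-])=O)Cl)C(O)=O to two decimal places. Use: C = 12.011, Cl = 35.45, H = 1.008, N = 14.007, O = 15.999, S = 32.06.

Molecular formula: C8H8ClN2O4S-.
M = 8×12.011 + 1×35.45 + 8×1.008 + 2×14.007 + 4×15.999 + 1×32.06 = 263.67 g/mol.

263.67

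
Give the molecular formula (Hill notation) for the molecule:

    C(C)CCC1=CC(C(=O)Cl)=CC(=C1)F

C11H12ClFO

Heavy atoms from the SMILES: 11 C, 1 Cl, 1 F, 1 O.
Implicit hydrogens by atom environment:
  3 × C: 2 H each → 6
  3 × C (aromatic): 1 H each → 3
  3 × C (aromatic): no H
  1 × C: 3 H
  1 × C: no H
  1 × Cl: no H
  1 × F: no H
  1 × O: no H
  Total hydrogens = 12.
Molecular formula: C11H12ClFO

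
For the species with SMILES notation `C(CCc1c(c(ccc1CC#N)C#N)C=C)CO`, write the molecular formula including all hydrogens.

C15H16N2O

Heavy atoms from the SMILES: 15 C, 2 N, 1 O.
Implicit hydrogens by atom environment:
  6 × C: 2 H each → 12
  4 × C (aromatic): no H
  2 × C (aromatic): 1 H each → 2
  2 × C: no H
  2 × N: no H
  1 × C: 1 H
  1 × O: 1 H
  Total hydrogens = 16.
Molecular formula: C15H16N2O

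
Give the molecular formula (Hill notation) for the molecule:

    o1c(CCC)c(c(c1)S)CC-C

Heavy atoms from the SMILES: 10 C, 1 O, 1 S.
Implicit hydrogens by atom environment:
  4 × C: 2 H each → 8
  3 × C (aromatic): no H
  2 × C: 3 H each → 6
  1 × C (aromatic): 1 H
  1 × O (aromatic): no H
  1 × S: 1 H
  Total hydrogens = 16.
Molecular formula: C10H16OS

C10H16OS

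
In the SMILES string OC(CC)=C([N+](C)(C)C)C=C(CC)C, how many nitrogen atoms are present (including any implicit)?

The symbol for nitrogen appears 1 time in the SMILES.

1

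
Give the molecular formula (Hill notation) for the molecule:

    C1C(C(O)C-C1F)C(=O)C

Heavy atoms from the SMILES: 7 C, 1 F, 2 O.
Implicit hydrogens by atom environment:
  3 × C: 1 H each → 3
  2 × C: 2 H each → 4
  1 × C: 3 H
  1 × C: no H
  1 × F: no H
  1 × O: 1 H
  1 × O: no H
  Total hydrogens = 11.
Molecular formula: C7H11FO2

C7H11FO2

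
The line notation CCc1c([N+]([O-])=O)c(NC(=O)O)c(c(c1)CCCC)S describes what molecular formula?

C13H18N2O4S

Heavy atoms from the SMILES: 13 C, 2 N, 4 O, 1 S.
Implicit hydrogens by atom environment:
  5 × C (aromatic): no H
  4 × C: 2 H each → 8
  2 × C: 3 H each → 6
  2 × O: no H
  1 × C (aromatic): 1 H
  1 × C: no H
  1 × N: 1 H
  1 × N (charge +1): no H
  1 × O: 1 H
  1 × O (charge -1): no H
  1 × S: 1 H
  Total hydrogens = 18.
Molecular formula: C13H18N2O4S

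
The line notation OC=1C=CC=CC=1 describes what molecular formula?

Heavy atoms from the SMILES: 6 C, 1 O.
Implicit hydrogens by atom environment:
  5 × C (aromatic): 1 H each → 5
  1 × C (aromatic): no H
  1 × O: 1 H
  Total hydrogens = 6.
Molecular formula: C6H6O

C6H6O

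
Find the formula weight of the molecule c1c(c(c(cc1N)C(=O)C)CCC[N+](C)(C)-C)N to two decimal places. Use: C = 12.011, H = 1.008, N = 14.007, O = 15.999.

250.37

Molecular formula: C14H24N3O+.
M = 14×12.011 + 24×1.008 + 3×14.007 + 1×15.999 = 250.37 g/mol.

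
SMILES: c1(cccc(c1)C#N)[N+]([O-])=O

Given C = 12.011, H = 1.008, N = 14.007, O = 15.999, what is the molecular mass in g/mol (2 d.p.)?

148.12

Molecular formula: C7H4N2O2.
M = 7×12.011 + 4×1.008 + 2×14.007 + 2×15.999 = 148.12 g/mol.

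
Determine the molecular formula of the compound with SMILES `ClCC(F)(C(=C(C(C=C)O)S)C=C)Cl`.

C9H11Cl2FOS

Heavy atoms from the SMILES: 9 C, 2 Cl, 1 F, 1 O, 1 S.
Implicit hydrogens by atom environment:
  3 × C: 2 H each → 6
  3 × C: 1 H each → 3
  3 × C: no H
  2 × Cl: no H
  1 × F: no H
  1 × O: 1 H
  1 × S: 1 H
  Total hydrogens = 11.
Molecular formula: C9H11Cl2FOS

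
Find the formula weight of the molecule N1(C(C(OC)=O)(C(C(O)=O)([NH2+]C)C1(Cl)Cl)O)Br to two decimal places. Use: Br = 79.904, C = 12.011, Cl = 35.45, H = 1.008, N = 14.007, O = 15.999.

352.97

Molecular formula: C7H10BrCl2N2O5+.
M = 1×79.904 + 7×12.011 + 2×35.45 + 10×1.008 + 2×14.007 + 5×15.999 = 352.97 g/mol.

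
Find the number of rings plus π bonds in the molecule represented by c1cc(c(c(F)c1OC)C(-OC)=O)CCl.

Molecular formula from the SMILES: C10H10ClFO3.
DoU = (2C + 2 + N − H − X)/2 = (2·10 + 2 + 0 − 10 − 2)/2 = 10/2 = 5.
(Structurally: 1 ring(s) + 4 π bond(s) = 5.)

5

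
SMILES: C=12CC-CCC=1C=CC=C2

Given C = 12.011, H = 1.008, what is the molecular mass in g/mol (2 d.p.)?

Molecular formula: C10H12.
M = 10×12.011 + 12×1.008 = 132.21 g/mol.

132.21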